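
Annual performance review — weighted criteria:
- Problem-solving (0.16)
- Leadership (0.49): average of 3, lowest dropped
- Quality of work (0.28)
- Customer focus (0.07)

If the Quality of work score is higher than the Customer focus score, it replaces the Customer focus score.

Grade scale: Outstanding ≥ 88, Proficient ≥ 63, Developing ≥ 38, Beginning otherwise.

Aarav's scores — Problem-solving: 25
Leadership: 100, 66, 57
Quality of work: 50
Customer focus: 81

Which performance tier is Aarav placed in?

Proficient

Leadership: drop 57 → average of remaining 2 = 166/2 = 83
Quality of work (50) ≤ Customer focus (81), so Customer focus stays at 81.
Weighted total:
  Problem-solving 25 × 0.16 = 4
  Leadership 83 × 0.49 = 40.67
  Quality of work 50 × 0.28 = 14
  Customer focus 81 × 0.07 = 5.67
Sum = 64.34
64.34 is ≥ 63 and < 88 → Proficient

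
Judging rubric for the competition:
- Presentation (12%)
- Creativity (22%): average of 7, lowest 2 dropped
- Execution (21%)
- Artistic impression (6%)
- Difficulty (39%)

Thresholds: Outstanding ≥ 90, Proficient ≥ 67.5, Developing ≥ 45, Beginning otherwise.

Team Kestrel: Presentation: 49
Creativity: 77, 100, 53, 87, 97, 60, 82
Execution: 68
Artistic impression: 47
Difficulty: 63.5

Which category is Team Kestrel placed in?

Creativity: drop 53, 60 → average of remaining 5 = 443/5 = 88.6
Weighted total:
  Presentation 49 × 0.12 = 5.88
  Creativity 88.6 × 0.22 = 19.492
  Execution 68 × 0.21 = 14.28
  Artistic impression 47 × 0.06 = 2.82
  Difficulty 63.5 × 0.39 = 24.765
Sum = 67.237
67.237 is ≥ 45 and < 67.5 → Developing

Developing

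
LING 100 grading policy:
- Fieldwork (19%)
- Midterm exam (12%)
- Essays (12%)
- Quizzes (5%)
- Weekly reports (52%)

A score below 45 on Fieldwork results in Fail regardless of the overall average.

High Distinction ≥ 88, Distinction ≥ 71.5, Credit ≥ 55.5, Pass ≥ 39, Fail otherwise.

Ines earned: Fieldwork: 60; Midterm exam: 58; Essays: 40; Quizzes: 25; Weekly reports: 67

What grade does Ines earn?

Credit

Fieldwork score 60 ≥ 45: minimum met.
Weighted total:
  Fieldwork 60 × 0.19 = 11.4
  Midterm exam 58 × 0.12 = 6.96
  Essays 40 × 0.12 = 4.8
  Quizzes 25 × 0.05 = 1.25
  Weekly reports 67 × 0.52 = 34.84
Sum = 59.25
59.25 is ≥ 55.5 and < 71.5 → Credit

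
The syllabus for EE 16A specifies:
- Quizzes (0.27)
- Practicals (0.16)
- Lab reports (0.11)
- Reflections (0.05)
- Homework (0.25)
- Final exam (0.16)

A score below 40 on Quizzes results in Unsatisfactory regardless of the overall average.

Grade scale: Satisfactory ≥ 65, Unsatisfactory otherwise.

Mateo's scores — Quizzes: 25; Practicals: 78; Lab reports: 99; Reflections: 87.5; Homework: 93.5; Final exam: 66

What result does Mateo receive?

Quizzes score 25 < 40: minimum not met.
Weighted total:
  Quizzes 25 × 0.27 = 6.75
  Practicals 78 × 0.16 = 12.48
  Lab reports 99 × 0.11 = 10.89
  Reflections 87.5 × 0.05 = 4.375
  Homework 93.5 × 0.25 = 23.375
  Final exam 66 × 0.16 = 10.56
Sum = 68.43
Because the Quizzes minimum was not met, the result is Unsatisfactory.

Unsatisfactory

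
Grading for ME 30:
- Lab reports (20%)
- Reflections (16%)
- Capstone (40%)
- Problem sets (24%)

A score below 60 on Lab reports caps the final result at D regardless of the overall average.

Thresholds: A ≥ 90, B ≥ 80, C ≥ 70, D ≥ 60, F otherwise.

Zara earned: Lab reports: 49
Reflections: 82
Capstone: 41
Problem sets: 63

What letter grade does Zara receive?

Lab reports score 49 < 60: minimum not met.
Weighted total:
  Lab reports 49 × 0.2 = 9.8
  Reflections 82 × 0.16 = 13.12
  Capstone 41 × 0.4 = 16.4
  Problem sets 63 × 0.24 = 15.12
Sum = 54.44
54.44 would be F; cap at D applies → F.

F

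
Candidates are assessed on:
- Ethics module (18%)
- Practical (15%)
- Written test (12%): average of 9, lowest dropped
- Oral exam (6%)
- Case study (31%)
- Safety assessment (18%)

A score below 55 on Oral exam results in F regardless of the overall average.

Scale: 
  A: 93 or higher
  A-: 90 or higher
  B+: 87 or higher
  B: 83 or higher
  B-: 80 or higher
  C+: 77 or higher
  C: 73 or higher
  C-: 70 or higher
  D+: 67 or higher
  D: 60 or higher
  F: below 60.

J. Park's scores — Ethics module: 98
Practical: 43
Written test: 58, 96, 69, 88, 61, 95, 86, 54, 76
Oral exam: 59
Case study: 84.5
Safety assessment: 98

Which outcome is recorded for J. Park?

B-

Written test: drop 54 → average of remaining 8 = 629/8 = 78.625
Oral exam score 59 ≥ 55: minimum met.
Weighted total:
  Ethics module 98 × 0.18 = 17.64
  Practical 43 × 0.15 = 6.45
  Written test 78.625 × 0.12 = 9.435
  Oral exam 59 × 0.06 = 3.54
  Case study 84.5 × 0.31 = 26.195
  Safety assessment 98 × 0.18 = 17.64
Sum = 80.9
80.9 is ≥ 80 and < 83 → B-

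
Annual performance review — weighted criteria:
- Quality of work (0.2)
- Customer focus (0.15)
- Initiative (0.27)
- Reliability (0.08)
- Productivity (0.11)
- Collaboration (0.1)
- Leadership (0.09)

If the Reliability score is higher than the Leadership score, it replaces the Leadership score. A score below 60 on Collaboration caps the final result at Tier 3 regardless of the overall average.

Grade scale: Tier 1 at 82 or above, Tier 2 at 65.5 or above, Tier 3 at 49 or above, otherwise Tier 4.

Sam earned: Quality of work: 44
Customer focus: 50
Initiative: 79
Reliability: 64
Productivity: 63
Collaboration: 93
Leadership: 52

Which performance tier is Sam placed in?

Reliability (64) > Leadership (52), so Leadership counts as 64.
Collaboration score 93 ≥ 60: minimum met.
Weighted total:
  Quality of work 44 × 0.2 = 8.8
  Customer focus 50 × 0.15 = 7.5
  Initiative 79 × 0.27 = 21.33
  Reliability 64 × 0.08 = 5.12
  Productivity 63 × 0.11 = 6.93
  Collaboration 93 × 0.1 = 9.3
  Leadership 64 × 0.09 = 5.76
Sum = 64.74
64.74 is ≥ 49 and < 65.5 → Tier 3

Tier 3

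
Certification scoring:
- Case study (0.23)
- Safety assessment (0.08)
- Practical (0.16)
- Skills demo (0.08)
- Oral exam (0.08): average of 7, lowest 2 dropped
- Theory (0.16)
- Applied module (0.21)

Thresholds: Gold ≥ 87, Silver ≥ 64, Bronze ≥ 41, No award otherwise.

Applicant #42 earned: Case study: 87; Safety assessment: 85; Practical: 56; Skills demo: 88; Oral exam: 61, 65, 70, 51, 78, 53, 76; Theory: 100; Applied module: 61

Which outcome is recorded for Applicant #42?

Oral exam: drop 51, 53 → average of remaining 5 = 350/5 = 70
Weighted total:
  Case study 87 × 0.23 = 20.01
  Safety assessment 85 × 0.08 = 6.8
  Practical 56 × 0.16 = 8.96
  Skills demo 88 × 0.08 = 7.04
  Oral exam 70 × 0.08 = 5.6
  Theory 100 × 0.16 = 16
  Applied module 61 × 0.21 = 12.81
Sum = 77.22
77.22 is ≥ 64 and < 87 → Silver

Silver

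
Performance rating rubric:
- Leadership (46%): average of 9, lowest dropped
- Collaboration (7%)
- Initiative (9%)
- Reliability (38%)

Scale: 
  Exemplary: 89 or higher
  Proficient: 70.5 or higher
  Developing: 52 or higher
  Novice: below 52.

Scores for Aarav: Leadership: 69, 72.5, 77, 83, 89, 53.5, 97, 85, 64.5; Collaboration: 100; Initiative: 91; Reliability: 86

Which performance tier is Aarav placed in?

Leadership: drop 53.5 → average of remaining 8 = 637/8 = 79.625
Weighted total:
  Leadership 79.625 × 0.46 = 36.6275
  Collaboration 100 × 0.07 = 7
  Initiative 91 × 0.09 = 8.19
  Reliability 86 × 0.38 = 32.68
Sum = 84.4975
84.4975 is ≥ 70.5 and < 89 → Proficient

Proficient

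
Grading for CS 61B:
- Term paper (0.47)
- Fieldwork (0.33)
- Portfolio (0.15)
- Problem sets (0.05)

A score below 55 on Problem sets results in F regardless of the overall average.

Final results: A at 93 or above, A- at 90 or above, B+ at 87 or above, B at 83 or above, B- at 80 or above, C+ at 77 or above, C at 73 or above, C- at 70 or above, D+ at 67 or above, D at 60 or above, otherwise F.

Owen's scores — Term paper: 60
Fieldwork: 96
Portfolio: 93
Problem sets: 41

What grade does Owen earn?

Problem sets score 41 < 55: minimum not met.
Weighted total:
  Term paper 60 × 0.47 = 28.2
  Fieldwork 96 × 0.33 = 31.68
  Portfolio 93 × 0.15 = 13.95
  Problem sets 41 × 0.05 = 2.05
Sum = 75.88
Because the Problem sets minimum was not met, the result is F.

F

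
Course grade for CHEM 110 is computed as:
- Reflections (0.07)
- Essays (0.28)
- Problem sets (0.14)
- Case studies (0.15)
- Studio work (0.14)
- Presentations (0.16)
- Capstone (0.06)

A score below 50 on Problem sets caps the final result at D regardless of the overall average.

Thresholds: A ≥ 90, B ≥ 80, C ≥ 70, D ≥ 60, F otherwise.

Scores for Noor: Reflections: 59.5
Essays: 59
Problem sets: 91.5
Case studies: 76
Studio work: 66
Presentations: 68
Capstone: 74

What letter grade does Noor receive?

Problem sets score 91.5 ≥ 50: minimum met.
Weighted total:
  Reflections 59.5 × 0.07 = 4.165
  Essays 59 × 0.28 = 16.52
  Problem sets 91.5 × 0.14 = 12.81
  Case studies 76 × 0.15 = 11.4
  Studio work 66 × 0.14 = 9.24
  Presentations 68 × 0.16 = 10.88
  Capstone 74 × 0.06 = 4.44
Sum = 69.455
69.455 is ≥ 60 and < 70 → D

D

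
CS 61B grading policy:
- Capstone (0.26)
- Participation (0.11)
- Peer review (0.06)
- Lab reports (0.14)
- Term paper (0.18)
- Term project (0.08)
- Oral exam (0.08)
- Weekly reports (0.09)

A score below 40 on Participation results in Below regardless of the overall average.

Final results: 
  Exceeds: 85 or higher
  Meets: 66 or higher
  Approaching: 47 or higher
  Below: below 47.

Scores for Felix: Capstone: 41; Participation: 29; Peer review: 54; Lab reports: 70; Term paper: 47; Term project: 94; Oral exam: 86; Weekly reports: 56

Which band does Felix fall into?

Participation score 29 < 40: minimum not met.
Weighted total:
  Capstone 41 × 0.26 = 10.66
  Participation 29 × 0.11 = 3.19
  Peer review 54 × 0.06 = 3.24
  Lab reports 70 × 0.14 = 9.8
  Term paper 47 × 0.18 = 8.46
  Term project 94 × 0.08 = 7.52
  Oral exam 86 × 0.08 = 6.88
  Weekly reports 56 × 0.09 = 5.04
Sum = 54.79
Because the Participation minimum was not met, the result is Below.

Below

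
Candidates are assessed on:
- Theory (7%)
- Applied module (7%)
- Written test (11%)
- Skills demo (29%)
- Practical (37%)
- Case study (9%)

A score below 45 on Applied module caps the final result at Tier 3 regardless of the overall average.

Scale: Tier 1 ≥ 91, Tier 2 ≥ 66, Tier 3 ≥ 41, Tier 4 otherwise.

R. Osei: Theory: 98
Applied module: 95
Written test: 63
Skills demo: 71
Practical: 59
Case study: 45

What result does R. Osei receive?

Tier 2

Applied module score 95 ≥ 45: minimum met.
Weighted total:
  Theory 98 × 0.07 = 6.86
  Applied module 95 × 0.07 = 6.65
  Written test 63 × 0.11 = 6.93
  Skills demo 71 × 0.29 = 20.59
  Practical 59 × 0.37 = 21.83
  Case study 45 × 0.09 = 4.05
Sum = 66.91
66.91 is ≥ 66 and < 91 → Tier 2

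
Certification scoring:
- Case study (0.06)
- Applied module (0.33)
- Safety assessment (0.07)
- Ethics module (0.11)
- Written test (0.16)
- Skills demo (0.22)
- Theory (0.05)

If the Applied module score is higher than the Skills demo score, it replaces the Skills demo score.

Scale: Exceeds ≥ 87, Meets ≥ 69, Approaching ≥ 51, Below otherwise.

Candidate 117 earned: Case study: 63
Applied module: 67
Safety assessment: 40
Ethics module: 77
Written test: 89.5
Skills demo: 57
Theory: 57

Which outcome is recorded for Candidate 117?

Applied module (67) > Skills demo (57), so Skills demo counts as 67.
Weighted total:
  Case study 63 × 0.06 = 3.78
  Applied module 67 × 0.33 = 22.11
  Safety assessment 40 × 0.07 = 2.8
  Ethics module 77 × 0.11 = 8.47
  Written test 89.5 × 0.16 = 14.32
  Skills demo 67 × 0.22 = 14.74
  Theory 57 × 0.05 = 2.85
Sum = 69.07
69.07 is ≥ 69 and < 87 → Meets

Meets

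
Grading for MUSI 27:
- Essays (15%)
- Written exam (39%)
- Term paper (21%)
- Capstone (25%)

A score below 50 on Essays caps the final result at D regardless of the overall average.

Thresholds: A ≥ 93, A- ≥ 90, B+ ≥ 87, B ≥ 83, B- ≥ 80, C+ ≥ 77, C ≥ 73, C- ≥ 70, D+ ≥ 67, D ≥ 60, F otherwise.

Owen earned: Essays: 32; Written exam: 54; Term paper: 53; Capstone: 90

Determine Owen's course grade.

Essays score 32 < 50: minimum not met.
Weighted total:
  Essays 32 × 0.15 = 4.8
  Written exam 54 × 0.39 = 21.06
  Term paper 53 × 0.21 = 11.13
  Capstone 90 × 0.25 = 22.5
Sum = 59.49
59.49 would be F; cap at D applies → F.

F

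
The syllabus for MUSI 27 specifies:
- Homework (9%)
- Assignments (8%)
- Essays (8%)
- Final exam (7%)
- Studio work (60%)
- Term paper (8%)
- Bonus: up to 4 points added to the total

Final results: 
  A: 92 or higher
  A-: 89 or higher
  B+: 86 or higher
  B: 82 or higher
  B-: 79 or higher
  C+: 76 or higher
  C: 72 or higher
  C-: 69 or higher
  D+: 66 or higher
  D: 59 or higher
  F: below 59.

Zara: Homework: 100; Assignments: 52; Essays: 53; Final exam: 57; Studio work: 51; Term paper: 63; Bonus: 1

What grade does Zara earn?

F

Weighted total:
  Homework 100 × 0.09 = 9
  Assignments 52 × 0.08 = 4.16
  Essays 53 × 0.08 = 4.24
  Final exam 57 × 0.07 = 3.99
  Studio work 51 × 0.6 = 30.6
  Term paper 63 × 0.08 = 5.04
Sum = 57.03
Bonus: 57.03 + 1 = 58.03
58.03 < 59 → F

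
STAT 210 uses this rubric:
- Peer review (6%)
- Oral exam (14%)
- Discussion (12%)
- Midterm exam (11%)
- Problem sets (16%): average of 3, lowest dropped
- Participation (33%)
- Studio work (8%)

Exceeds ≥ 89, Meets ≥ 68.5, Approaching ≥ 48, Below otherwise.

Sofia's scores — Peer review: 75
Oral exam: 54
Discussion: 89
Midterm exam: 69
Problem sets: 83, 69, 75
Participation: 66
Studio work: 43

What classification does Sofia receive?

Problem sets: drop 69 → average of remaining 2 = 158/2 = 79
Weighted total:
  Peer review 75 × 0.06 = 4.5
  Oral exam 54 × 0.14 = 7.56
  Discussion 89 × 0.12 = 10.68
  Midterm exam 69 × 0.11 = 7.59
  Problem sets 79 × 0.16 = 12.64
  Participation 66 × 0.33 = 21.78
  Studio work 43 × 0.08 = 3.44
Sum = 68.19
68.19 is ≥ 48 and < 68.5 → Approaching

Approaching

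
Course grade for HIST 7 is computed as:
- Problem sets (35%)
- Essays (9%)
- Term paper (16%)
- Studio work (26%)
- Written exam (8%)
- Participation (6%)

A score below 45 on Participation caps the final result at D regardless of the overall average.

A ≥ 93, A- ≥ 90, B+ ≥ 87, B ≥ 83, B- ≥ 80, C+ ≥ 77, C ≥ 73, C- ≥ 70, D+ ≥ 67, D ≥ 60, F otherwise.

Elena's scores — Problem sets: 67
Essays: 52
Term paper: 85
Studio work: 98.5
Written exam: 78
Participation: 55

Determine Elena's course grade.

Participation score 55 ≥ 45: minimum met.
Weighted total:
  Problem sets 67 × 0.35 = 23.45
  Essays 52 × 0.09 = 4.68
  Term paper 85 × 0.16 = 13.6
  Studio work 98.5 × 0.26 = 25.61
  Written exam 78 × 0.08 = 6.24
  Participation 55 × 0.06 = 3.3
Sum = 76.88
76.88 is ≥ 73 and < 77 → C

C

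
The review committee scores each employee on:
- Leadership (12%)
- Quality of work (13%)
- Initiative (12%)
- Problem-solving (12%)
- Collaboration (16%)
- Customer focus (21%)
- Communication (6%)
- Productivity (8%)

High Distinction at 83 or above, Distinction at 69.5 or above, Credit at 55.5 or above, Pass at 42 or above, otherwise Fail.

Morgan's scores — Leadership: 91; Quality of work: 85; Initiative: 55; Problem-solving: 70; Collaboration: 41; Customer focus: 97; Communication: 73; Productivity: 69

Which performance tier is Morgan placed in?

Weighted total:
  Leadership 91 × 0.12 = 10.92
  Quality of work 85 × 0.13 = 11.05
  Initiative 55 × 0.12 = 6.6
  Problem-solving 70 × 0.12 = 8.4
  Collaboration 41 × 0.16 = 6.56
  Customer focus 97 × 0.21 = 20.37
  Communication 73 × 0.06 = 4.38
  Productivity 69 × 0.08 = 5.52
Sum = 73.8
73.8 is ≥ 69.5 and < 83 → Distinction

Distinction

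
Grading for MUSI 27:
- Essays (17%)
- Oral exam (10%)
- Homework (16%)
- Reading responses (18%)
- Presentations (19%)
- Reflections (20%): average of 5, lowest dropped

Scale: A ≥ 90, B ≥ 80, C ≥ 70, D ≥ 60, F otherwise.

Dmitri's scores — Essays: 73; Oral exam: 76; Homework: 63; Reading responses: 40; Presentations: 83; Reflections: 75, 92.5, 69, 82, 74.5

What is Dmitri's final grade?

D

Reflections: drop 69 → average of remaining 4 = 324/4 = 81
Weighted total:
  Essays 73 × 0.17 = 12.41
  Oral exam 76 × 0.1 = 7.6
  Homework 63 × 0.16 = 10.08
  Reading responses 40 × 0.18 = 7.2
  Presentations 83 × 0.19 = 15.77
  Reflections 81 × 0.2 = 16.2
Sum = 69.26
69.26 is ≥ 60 and < 70 → D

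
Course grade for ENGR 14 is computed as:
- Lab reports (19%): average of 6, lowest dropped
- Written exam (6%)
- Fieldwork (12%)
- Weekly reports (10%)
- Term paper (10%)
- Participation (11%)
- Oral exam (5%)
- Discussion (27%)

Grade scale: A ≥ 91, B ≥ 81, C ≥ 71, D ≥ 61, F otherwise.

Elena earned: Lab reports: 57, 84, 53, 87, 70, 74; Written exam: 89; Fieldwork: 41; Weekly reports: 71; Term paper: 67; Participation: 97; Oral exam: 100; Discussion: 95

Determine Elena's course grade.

C

Lab reports: drop 53 → average of remaining 5 = 372/5 = 74.4
Weighted total:
  Lab reports 74.4 × 0.19 = 14.136
  Written exam 89 × 0.06 = 5.34
  Fieldwork 41 × 0.12 = 4.92
  Weekly reports 71 × 0.1 = 7.1
  Term paper 67 × 0.1 = 6.7
  Participation 97 × 0.11 = 10.67
  Oral exam 100 × 0.05 = 5
  Discussion 95 × 0.27 = 25.65
Sum = 79.516
79.516 is ≥ 71 and < 81 → C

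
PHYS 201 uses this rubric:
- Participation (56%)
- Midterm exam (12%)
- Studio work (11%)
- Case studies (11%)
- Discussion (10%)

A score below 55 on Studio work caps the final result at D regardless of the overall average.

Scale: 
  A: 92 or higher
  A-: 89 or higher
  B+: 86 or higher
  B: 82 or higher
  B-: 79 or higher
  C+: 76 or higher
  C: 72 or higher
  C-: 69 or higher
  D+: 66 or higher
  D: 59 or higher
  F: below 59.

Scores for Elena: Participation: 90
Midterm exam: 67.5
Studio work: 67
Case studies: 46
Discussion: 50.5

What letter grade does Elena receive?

C

Studio work score 67 ≥ 55: minimum met.
Weighted total:
  Participation 90 × 0.56 = 50.4
  Midterm exam 67.5 × 0.12 = 8.1
  Studio work 67 × 0.11 = 7.37
  Case studies 46 × 0.11 = 5.06
  Discussion 50.5 × 0.1 = 5.05
Sum = 75.98
75.98 is ≥ 72 and < 76 → C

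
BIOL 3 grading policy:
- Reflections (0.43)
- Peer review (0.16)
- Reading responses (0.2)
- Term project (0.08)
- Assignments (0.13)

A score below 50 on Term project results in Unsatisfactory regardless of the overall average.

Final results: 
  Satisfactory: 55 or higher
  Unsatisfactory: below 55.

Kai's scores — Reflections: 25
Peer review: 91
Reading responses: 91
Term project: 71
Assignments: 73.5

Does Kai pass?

Term project score 71 ≥ 50: minimum met.
Weighted total:
  Reflections 25 × 0.43 = 10.75
  Peer review 91 × 0.16 = 14.56
  Reading responses 91 × 0.2 = 18.2
  Term project 71 × 0.08 = 5.68
  Assignments 73.5 × 0.13 = 9.555
Sum = 58.745
58.745 ≥ 55 → Satisfactory

Satisfactory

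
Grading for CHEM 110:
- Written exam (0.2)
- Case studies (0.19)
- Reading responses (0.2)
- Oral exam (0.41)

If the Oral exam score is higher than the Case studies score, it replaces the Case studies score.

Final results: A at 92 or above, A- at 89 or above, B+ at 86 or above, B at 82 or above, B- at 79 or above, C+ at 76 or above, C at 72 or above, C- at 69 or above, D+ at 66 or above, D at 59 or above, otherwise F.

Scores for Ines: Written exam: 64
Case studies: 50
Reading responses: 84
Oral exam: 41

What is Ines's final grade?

F

Oral exam (41) ≤ Case studies (50), so Case studies stays at 50.
Weighted total:
  Written exam 64 × 0.2 = 12.8
  Case studies 50 × 0.19 = 9.5
  Reading responses 84 × 0.2 = 16.8
  Oral exam 41 × 0.41 = 16.81
Sum = 55.91
55.91 < 59 → F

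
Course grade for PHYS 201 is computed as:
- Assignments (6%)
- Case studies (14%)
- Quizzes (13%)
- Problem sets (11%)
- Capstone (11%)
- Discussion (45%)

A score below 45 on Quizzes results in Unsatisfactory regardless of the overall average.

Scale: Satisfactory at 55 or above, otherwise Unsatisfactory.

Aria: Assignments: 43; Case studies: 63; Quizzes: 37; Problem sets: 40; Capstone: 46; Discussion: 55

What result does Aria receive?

Unsatisfactory

Quizzes score 37 < 45: minimum not met.
Weighted total:
  Assignments 43 × 0.06 = 2.58
  Case studies 63 × 0.14 = 8.82
  Quizzes 37 × 0.13 = 4.81
  Problem sets 40 × 0.11 = 4.4
  Capstone 46 × 0.11 = 5.06
  Discussion 55 × 0.45 = 24.75
Sum = 50.42
Because the Quizzes minimum was not met, the result is Unsatisfactory.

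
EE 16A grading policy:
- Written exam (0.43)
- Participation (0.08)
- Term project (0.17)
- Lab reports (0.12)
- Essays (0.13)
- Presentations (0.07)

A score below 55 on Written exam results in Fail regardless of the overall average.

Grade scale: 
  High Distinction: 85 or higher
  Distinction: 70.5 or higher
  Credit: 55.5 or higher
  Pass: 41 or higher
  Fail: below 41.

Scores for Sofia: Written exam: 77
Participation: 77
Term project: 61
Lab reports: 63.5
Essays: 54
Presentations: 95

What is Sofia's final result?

Written exam score 77 ≥ 55: minimum met.
Weighted total:
  Written exam 77 × 0.43 = 33.11
  Participation 77 × 0.08 = 6.16
  Term project 61 × 0.17 = 10.37
  Lab reports 63.5 × 0.12 = 7.62
  Essays 54 × 0.13 = 7.02
  Presentations 95 × 0.07 = 6.65
Sum = 70.93
70.93 is ≥ 70.5 and < 85 → Distinction

Distinction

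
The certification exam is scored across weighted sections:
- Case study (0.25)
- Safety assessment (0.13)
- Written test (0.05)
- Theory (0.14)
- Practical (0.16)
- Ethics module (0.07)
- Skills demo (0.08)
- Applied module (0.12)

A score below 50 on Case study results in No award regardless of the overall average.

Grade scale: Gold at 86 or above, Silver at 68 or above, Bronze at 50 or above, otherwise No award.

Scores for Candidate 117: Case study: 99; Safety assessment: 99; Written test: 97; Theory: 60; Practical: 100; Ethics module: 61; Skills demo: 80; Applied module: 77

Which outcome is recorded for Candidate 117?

Case study score 99 ≥ 50: minimum met.
Weighted total:
  Case study 99 × 0.25 = 24.75
  Safety assessment 99 × 0.13 = 12.87
  Written test 97 × 0.05 = 4.85
  Theory 60 × 0.14 = 8.4
  Practical 100 × 0.16 = 16
  Ethics module 61 × 0.07 = 4.27
  Skills demo 80 × 0.08 = 6.4
  Applied module 77 × 0.12 = 9.24
Sum = 86.78
86.78 ≥ 86 → Gold

Gold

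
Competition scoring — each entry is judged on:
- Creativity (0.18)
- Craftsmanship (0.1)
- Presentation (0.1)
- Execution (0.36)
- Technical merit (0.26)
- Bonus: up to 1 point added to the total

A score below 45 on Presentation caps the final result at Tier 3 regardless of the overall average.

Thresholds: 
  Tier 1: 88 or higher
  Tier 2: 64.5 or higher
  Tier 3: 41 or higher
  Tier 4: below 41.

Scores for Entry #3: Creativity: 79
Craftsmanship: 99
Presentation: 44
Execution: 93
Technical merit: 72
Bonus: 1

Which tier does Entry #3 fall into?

Tier 3

Presentation score 44 < 45: minimum not met.
Weighted total:
  Creativity 79 × 0.18 = 14.22
  Craftsmanship 99 × 0.1 = 9.9
  Presentation 44 × 0.1 = 4.4
  Execution 93 × 0.36 = 33.48
  Technical merit 72 × 0.26 = 18.72
Sum = 80.72
Bonus: 80.72 + 1 = 81.72
81.72 would be Tier 2; cap at Tier 3 applies → Tier 3.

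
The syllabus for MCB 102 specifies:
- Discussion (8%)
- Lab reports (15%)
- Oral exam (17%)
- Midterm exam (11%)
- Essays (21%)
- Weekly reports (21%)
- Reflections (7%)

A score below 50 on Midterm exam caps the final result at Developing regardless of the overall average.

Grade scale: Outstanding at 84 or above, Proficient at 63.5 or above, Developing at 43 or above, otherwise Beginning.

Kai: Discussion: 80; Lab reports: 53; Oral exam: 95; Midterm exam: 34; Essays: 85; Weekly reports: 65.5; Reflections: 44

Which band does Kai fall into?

Midterm exam score 34 < 50: minimum not met.
Weighted total:
  Discussion 80 × 0.08 = 6.4
  Lab reports 53 × 0.15 = 7.95
  Oral exam 95 × 0.17 = 16.15
  Midterm exam 34 × 0.11 = 3.74
  Essays 85 × 0.21 = 17.85
  Weekly reports 65.5 × 0.21 = 13.755
  Reflections 44 × 0.07 = 3.08
Sum = 68.925
68.925 would be Proficient; cap at Developing applies → Developing.

Developing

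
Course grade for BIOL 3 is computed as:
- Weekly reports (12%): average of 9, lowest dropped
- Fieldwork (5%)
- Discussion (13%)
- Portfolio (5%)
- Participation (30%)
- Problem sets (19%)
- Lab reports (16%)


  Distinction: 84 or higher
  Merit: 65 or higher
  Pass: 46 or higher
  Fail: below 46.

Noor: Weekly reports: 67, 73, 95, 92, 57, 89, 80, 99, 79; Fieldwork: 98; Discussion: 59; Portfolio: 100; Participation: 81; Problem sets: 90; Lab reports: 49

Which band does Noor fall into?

Weekly reports: drop 57 → average of remaining 8 = 674/8 = 84.25
Weighted total:
  Weekly reports 84.25 × 0.12 = 10.11
  Fieldwork 98 × 0.05 = 4.9
  Discussion 59 × 0.13 = 7.67
  Portfolio 100 × 0.05 = 5
  Participation 81 × 0.3 = 24.3
  Problem sets 90 × 0.19 = 17.1
  Lab reports 49 × 0.16 = 7.84
Sum = 76.92
76.92 is ≥ 65 and < 84 → Merit

Merit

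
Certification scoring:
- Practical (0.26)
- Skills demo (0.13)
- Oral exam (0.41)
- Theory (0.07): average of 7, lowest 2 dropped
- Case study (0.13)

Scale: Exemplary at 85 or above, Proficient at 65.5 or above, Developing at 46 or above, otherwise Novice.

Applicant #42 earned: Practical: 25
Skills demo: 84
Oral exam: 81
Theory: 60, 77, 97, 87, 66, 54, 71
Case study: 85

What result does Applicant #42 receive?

Theory: drop 54, 60 → average of remaining 5 = 398/5 = 79.6
Weighted total:
  Practical 25 × 0.26 = 6.5
  Skills demo 84 × 0.13 = 10.92
  Oral exam 81 × 0.41 = 33.21
  Theory 79.6 × 0.07 = 5.572
  Case study 85 × 0.13 = 11.05
Sum = 67.252
67.252 is ≥ 65.5 and < 85 → Proficient

Proficient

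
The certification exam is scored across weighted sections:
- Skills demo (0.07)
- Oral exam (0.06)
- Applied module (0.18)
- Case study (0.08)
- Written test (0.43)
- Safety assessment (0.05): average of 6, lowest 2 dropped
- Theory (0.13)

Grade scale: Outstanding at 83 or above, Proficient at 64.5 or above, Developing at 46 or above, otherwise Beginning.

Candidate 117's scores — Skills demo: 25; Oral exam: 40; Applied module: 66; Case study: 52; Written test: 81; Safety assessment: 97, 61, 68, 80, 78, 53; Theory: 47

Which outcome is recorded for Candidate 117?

Safety assessment: drop 53, 61 → average of remaining 4 = 323/4 = 80.75
Weighted total:
  Skills demo 25 × 0.07 = 1.75
  Oral exam 40 × 0.06 = 2.4
  Applied module 66 × 0.18 = 11.88
  Case study 52 × 0.08 = 4.16
  Written test 81 × 0.43 = 34.83
  Safety assessment 80.75 × 0.05 = 4.0375
  Theory 47 × 0.13 = 6.11
Sum = 65.1675
65.1675 is ≥ 64.5 and < 83 → Proficient

Proficient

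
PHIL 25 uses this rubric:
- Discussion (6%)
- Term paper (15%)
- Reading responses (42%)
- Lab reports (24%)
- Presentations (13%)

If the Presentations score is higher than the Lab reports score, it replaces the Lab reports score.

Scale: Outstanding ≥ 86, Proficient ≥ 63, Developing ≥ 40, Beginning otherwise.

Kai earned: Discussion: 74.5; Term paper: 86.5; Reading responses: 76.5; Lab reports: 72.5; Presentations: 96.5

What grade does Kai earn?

Proficient

Presentations (96.5) > Lab reports (72.5), so Lab reports counts as 96.5.
Weighted total:
  Discussion 74.5 × 0.06 = 4.47
  Term paper 86.5 × 0.15 = 12.975
  Reading responses 76.5 × 0.42 = 32.13
  Lab reports 96.5 × 0.24 = 23.16
  Presentations 96.5 × 0.13 = 12.545
Sum = 85.28
85.28 is ≥ 63 and < 86 → Proficient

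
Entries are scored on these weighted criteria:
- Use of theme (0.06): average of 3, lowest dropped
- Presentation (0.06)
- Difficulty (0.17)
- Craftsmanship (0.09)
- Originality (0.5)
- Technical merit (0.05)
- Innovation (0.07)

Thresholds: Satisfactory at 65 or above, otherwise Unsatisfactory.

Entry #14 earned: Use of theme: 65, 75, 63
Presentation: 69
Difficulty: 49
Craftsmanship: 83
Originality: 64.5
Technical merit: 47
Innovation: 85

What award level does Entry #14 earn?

Use of theme: drop 63 → average of remaining 2 = 140/2 = 70
Weighted total:
  Use of theme 70 × 0.06 = 4.2
  Presentation 69 × 0.06 = 4.14
  Difficulty 49 × 0.17 = 8.33
  Craftsmanship 83 × 0.09 = 7.47
  Originality 64.5 × 0.5 = 32.25
  Technical merit 47 × 0.05 = 2.35
  Innovation 85 × 0.07 = 5.95
Sum = 64.69
64.69 < 65 → Unsatisfactory

Unsatisfactory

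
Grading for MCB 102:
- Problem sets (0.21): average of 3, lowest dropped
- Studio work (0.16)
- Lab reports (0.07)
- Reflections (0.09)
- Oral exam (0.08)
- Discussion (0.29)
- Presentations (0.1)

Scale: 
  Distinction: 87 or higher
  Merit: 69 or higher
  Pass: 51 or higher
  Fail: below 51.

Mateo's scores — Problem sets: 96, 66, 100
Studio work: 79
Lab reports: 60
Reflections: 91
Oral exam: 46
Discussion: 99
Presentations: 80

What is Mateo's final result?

Merit

Problem sets: drop 66 → average of remaining 2 = 196/2 = 98
Weighted total:
  Problem sets 98 × 0.21 = 20.58
  Studio work 79 × 0.16 = 12.64
  Lab reports 60 × 0.07 = 4.2
  Reflections 91 × 0.09 = 8.19
  Oral exam 46 × 0.08 = 3.68
  Discussion 99 × 0.29 = 28.71
  Presentations 80 × 0.1 = 8
Sum = 86
86 is ≥ 69 and < 87 → Merit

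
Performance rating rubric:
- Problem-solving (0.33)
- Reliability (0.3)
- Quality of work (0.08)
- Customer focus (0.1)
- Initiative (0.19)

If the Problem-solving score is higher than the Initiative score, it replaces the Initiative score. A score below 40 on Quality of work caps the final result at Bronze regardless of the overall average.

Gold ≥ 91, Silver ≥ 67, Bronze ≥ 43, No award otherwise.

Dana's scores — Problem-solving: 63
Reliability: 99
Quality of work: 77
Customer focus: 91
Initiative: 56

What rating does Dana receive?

Silver

Problem-solving (63) > Initiative (56), so Initiative counts as 63.
Quality of work score 77 ≥ 40: minimum met.
Weighted total:
  Problem-solving 63 × 0.33 = 20.79
  Reliability 99 × 0.3 = 29.7
  Quality of work 77 × 0.08 = 6.16
  Customer focus 91 × 0.1 = 9.1
  Initiative 63 × 0.19 = 11.97
Sum = 77.72
77.72 is ≥ 67 and < 91 → Silver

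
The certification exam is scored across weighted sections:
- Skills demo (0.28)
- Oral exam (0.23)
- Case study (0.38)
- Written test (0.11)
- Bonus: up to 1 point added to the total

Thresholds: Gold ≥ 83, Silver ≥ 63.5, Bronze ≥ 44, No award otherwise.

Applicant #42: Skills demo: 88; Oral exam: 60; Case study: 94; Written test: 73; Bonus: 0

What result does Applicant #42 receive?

Weighted total:
  Skills demo 88 × 0.28 = 24.64
  Oral exam 60 × 0.23 = 13.8
  Case study 94 × 0.38 = 35.72
  Written test 73 × 0.11 = 8.03
Sum = 82.19
Bonus: 82.19 + 0 = 82.19
82.19 is ≥ 63.5 and < 83 → Silver

Silver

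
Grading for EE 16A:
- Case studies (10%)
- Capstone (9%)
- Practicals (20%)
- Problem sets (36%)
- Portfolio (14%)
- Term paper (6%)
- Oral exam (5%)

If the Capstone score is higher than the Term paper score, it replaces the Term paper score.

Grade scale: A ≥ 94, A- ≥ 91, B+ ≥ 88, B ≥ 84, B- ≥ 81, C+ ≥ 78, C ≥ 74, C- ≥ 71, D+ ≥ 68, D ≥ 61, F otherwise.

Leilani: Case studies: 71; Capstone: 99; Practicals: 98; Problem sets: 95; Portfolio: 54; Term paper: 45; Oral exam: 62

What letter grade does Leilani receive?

B

Capstone (99) > Term paper (45), so Term paper counts as 99.
Weighted total:
  Case studies 71 × 0.1 = 7.1
  Capstone 99 × 0.09 = 8.91
  Practicals 98 × 0.2 = 19.6
  Problem sets 95 × 0.36 = 34.2
  Portfolio 54 × 0.14 = 7.56
  Term paper 99 × 0.06 = 5.94
  Oral exam 62 × 0.05 = 3.1
Sum = 86.41
86.41 is ≥ 84 and < 88 → B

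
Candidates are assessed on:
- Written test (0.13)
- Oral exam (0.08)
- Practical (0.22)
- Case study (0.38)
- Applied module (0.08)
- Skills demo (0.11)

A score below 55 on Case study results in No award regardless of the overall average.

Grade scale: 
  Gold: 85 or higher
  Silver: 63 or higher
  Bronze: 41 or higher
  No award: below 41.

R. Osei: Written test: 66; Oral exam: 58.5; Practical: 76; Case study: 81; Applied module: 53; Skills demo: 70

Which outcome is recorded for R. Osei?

Case study score 81 ≥ 55: minimum met.
Weighted total:
  Written test 66 × 0.13 = 8.58
  Oral exam 58.5 × 0.08 = 4.68
  Practical 76 × 0.22 = 16.72
  Case study 81 × 0.38 = 30.78
  Applied module 53 × 0.08 = 4.24
  Skills demo 70 × 0.11 = 7.7
Sum = 72.7
72.7 is ≥ 63 and < 85 → Silver

Silver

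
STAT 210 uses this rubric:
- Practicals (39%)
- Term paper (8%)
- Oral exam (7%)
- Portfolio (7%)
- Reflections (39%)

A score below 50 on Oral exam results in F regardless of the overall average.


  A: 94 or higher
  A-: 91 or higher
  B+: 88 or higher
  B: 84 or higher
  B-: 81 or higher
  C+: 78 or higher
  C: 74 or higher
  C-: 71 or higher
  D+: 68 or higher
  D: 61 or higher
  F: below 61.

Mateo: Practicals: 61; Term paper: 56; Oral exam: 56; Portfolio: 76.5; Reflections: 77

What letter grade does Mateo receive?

Oral exam score 56 ≥ 50: minimum met.
Weighted total:
  Practicals 61 × 0.39 = 23.79
  Term paper 56 × 0.08 = 4.48
  Oral exam 56 × 0.07 = 3.92
  Portfolio 76.5 × 0.07 = 5.355
  Reflections 77 × 0.39 = 30.03
Sum = 67.575
67.575 is ≥ 61 and < 68 → D

D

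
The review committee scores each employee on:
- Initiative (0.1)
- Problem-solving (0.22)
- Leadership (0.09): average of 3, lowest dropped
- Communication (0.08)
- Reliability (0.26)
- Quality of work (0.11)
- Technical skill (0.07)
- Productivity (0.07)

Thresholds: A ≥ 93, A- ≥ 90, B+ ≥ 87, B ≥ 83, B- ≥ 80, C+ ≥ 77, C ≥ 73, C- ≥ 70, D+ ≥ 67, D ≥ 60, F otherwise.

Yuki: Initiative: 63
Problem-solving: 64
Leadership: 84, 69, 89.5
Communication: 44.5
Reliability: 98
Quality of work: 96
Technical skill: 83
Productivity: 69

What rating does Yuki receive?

Leadership: drop 69 → average of remaining 2 = 173.5/2 = 86.75
Weighted total:
  Initiative 63 × 0.1 = 6.3
  Problem-solving 64 × 0.22 = 14.08
  Leadership 86.75 × 0.09 = 7.8075
  Communication 44.5 × 0.08 = 3.56
  Reliability 98 × 0.26 = 25.48
  Quality of work 96 × 0.11 = 10.56
  Technical skill 83 × 0.07 = 5.81
  Productivity 69 × 0.07 = 4.83
Sum = 78.4275
78.4275 is ≥ 77 and < 80 → C+

C+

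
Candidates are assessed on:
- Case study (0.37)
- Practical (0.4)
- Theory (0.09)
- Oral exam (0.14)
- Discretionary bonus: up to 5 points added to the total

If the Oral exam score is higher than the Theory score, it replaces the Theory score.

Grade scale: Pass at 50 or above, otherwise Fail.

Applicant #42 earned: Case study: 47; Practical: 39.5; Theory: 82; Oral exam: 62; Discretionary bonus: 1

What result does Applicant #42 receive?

Oral exam (62) ≤ Theory (82), so Theory stays at 82.
Weighted total:
  Case study 47 × 0.37 = 17.39
  Practical 39.5 × 0.4 = 15.8
  Theory 82 × 0.09 = 7.38
  Oral exam 62 × 0.14 = 8.68
Sum = 49.25
Discretionary bonus: 49.25 + 1 = 50.25
50.25 ≥ 50 → Pass

Pass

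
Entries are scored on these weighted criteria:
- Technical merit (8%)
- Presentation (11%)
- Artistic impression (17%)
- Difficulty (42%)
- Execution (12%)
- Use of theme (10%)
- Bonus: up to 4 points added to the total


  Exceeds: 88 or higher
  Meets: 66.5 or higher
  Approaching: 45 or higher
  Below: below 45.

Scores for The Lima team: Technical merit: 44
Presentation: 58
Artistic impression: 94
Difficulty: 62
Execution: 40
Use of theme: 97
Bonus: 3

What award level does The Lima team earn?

Weighted total:
  Technical merit 44 × 0.08 = 3.52
  Presentation 58 × 0.11 = 6.38
  Artistic impression 94 × 0.17 = 15.98
  Difficulty 62 × 0.42 = 26.04
  Execution 40 × 0.12 = 4.8
  Use of theme 97 × 0.1 = 9.7
Sum = 66.42
Bonus: 66.42 + 3 = 69.42
69.42 is ≥ 66.5 and < 88 → Meets

Meets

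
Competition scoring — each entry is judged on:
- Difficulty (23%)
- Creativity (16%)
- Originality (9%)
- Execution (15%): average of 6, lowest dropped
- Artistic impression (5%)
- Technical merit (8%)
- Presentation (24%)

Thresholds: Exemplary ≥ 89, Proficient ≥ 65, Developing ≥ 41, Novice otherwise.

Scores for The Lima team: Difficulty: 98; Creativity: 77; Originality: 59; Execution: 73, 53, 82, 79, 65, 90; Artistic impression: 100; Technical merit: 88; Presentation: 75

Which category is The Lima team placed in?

Proficient

Execution: drop 53 → average of remaining 5 = 389/5 = 77.8
Weighted total:
  Difficulty 98 × 0.23 = 22.54
  Creativity 77 × 0.16 = 12.32
  Originality 59 × 0.09 = 5.31
  Execution 77.8 × 0.15 = 11.67
  Artistic impression 100 × 0.05 = 5
  Technical merit 88 × 0.08 = 7.04
  Presentation 75 × 0.24 = 18
Sum = 81.88
81.88 is ≥ 65 and < 89 → Proficient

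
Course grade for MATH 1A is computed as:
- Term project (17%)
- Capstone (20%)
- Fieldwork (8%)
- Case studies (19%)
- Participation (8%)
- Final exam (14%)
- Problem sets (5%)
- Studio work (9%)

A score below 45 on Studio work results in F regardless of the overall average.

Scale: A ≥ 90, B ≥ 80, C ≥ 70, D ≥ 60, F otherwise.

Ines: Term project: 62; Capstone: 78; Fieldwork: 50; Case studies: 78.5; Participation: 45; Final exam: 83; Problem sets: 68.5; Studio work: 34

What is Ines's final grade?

Studio work score 34 < 45: minimum not met.
Weighted total:
  Term project 62 × 0.17 = 10.54
  Capstone 78 × 0.2 = 15.6
  Fieldwork 50 × 0.08 = 4
  Case studies 78.5 × 0.19 = 14.915
  Participation 45 × 0.08 = 3.6
  Final exam 83 × 0.14 = 11.62
  Problem sets 68.5 × 0.05 = 3.425
  Studio work 34 × 0.09 = 3.06
Sum = 66.76
Because the Studio work minimum was not met, the result is F.

F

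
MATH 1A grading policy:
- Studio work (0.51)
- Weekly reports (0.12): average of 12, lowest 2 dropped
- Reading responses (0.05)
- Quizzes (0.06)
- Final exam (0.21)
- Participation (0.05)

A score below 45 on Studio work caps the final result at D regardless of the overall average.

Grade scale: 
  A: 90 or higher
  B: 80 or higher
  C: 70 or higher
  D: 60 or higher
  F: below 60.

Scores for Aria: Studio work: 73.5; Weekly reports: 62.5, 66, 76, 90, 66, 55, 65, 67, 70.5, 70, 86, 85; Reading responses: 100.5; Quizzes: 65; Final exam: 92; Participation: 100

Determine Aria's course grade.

Weekly reports: drop 55, 62.5 → average of remaining 10 = 741.5/10 = 74.15
Studio work score 73.5 ≥ 45: minimum met.
Weighted total:
  Studio work 73.5 × 0.51 = 37.485
  Weekly reports 74.15 × 0.12 = 8.898
  Reading responses 100.5 × 0.05 = 5.025
  Quizzes 65 × 0.06 = 3.9
  Final exam 92 × 0.21 = 19.32
  Participation 100 × 0.05 = 5
Sum = 79.628
79.628 is ≥ 70 and < 80 → C

C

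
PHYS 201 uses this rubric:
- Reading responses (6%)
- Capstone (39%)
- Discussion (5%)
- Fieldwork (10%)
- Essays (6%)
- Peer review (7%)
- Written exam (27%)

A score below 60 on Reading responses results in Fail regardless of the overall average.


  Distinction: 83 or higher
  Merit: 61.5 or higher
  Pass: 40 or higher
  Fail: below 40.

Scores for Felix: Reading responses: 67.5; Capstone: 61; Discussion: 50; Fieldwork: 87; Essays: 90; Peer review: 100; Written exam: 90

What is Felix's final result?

Merit

Reading responses score 67.5 ≥ 60: minimum met.
Weighted total:
  Reading responses 67.5 × 0.06 = 4.05
  Capstone 61 × 0.39 = 23.79
  Discussion 50 × 0.05 = 2.5
  Fieldwork 87 × 0.1 = 8.7
  Essays 90 × 0.06 = 5.4
  Peer review 100 × 0.07 = 7
  Written exam 90 × 0.27 = 24.3
Sum = 75.74
75.74 is ≥ 61.5 and < 83 → Merit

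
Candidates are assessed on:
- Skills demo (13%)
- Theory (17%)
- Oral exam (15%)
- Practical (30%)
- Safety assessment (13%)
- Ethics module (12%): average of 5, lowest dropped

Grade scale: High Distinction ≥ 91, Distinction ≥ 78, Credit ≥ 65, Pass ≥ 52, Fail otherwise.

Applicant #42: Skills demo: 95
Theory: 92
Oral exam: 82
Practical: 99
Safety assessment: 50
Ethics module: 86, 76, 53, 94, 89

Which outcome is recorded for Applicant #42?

Distinction

Ethics module: drop 53 → average of remaining 4 = 345/4 = 86.25
Weighted total:
  Skills demo 95 × 0.13 = 12.35
  Theory 92 × 0.17 = 15.64
  Oral exam 82 × 0.15 = 12.3
  Practical 99 × 0.3 = 29.7
  Safety assessment 50 × 0.13 = 6.5
  Ethics module 86.25 × 0.12 = 10.35
Sum = 86.84
86.84 is ≥ 78 and < 91 → Distinction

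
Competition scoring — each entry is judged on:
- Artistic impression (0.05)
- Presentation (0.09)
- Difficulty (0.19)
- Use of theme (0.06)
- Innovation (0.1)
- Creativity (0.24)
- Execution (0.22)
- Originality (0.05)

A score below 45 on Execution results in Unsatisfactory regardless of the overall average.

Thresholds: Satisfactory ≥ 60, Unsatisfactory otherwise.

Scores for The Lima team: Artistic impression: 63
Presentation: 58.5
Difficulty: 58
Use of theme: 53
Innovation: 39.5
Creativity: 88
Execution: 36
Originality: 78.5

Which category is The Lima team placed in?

Unsatisfactory

Execution score 36 < 45: minimum not met.
Weighted total:
  Artistic impression 63 × 0.05 = 3.15
  Presentation 58.5 × 0.09 = 5.265
  Difficulty 58 × 0.19 = 11.02
  Use of theme 53 × 0.06 = 3.18
  Innovation 39.5 × 0.1 = 3.95
  Creativity 88 × 0.24 = 21.12
  Execution 36 × 0.22 = 7.92
  Originality 78.5 × 0.05 = 3.925
Sum = 59.53
Because the Execution minimum was not met, the result is Unsatisfactory.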